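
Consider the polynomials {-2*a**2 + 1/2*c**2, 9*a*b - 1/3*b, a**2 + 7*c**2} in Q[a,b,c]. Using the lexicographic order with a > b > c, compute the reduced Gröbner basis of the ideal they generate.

G = {a**2, b, c**2}

f_1 = -2*a**2 + 1/2*c**2, LT = a**2.
f_2 = 9*a*b - 1/3*b, LT = a*b.
f_3 = a**2 + 7*c**2, LT = a**2.

S(f_1,f_2): lcm = a**2*b. S = 1/27*a*b - 1/4*b*c**2.
  leading term a*b: subtract (1/243)·f_2 from 1/27*a*b - 1/4*b*c**2 → -1/4*b*c**2 + 1/729*b
  leading term b*c**2: no divisor's leading term divides it; move -1/4*b*c**2 to the remainder.
  leading term b: no divisor's leading term divides it; move 1/729*b to the remainder.
  remainder -1/4*b*c**2 + 1/729*b ≠ 0; add g_4 = -1/4*b*c**2 + 1/729*b to the basis.

S(f_1,f_3): lcm = a**2. S = -29/4*c**2.
  leading term c**2: no divisor's leading term divides it; move -29/4*c**2 to the remainder.
  remainder -29/4*c**2 ≠ 0; add g_5 = -29/4*c**2 to the basis.

S(f_2,f_3): lcm = a**2*b. S = -1/27*a*b - 7*b*c**2.
  leading term a*b: subtract (-1/243)·f_2 from -1/27*a*b - 7*b*c**2 → -7*b*c**2 - 1/729*b
  leading term b*c**2: subtract (28)·g_4 from -7*b*c**2 - 1/729*b → -29/729*b
  leading term b: no divisor's leading term divides it; move -29/729*b to the remainder.
  remainder -29/729*b ≠ 0; add g_6 = -29/729*b to the basis.

The other S-polynomials (S(f_1,g_4), S(f_2,g_4), S(f_3,g_4), S(f_1,g_5), S(f_2,g_5), S(f_3,g_5), S(g_4,g_5), S(f_1,g_6), S(f_2,g_6), S(f_3,g_6), S(g_4,g_6), S(g_5,g_6)) all reduce to 0 modulo the current basis, so we have a Gröbner basis.
Inter-reduce: drop elements whose leading term is divisible by another's, tail-reduce, and make monic.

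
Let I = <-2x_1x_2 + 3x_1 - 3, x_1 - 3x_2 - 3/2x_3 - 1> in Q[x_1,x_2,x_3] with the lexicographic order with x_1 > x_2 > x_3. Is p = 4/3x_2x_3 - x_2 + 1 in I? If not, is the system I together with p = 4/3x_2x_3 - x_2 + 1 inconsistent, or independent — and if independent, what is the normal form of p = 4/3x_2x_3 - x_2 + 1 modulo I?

4/3x_2x_3 - x_2 + 1 is independent of I; its normal form modulo I is 4/3x_2x_3 - x_2 + 1.

First compute the reduced Gröbner basis of I by Buchberger's algorithm.
f_1 = -2x_1x_2 + 3x_1 - 3, LT = x_1x_2.
f_2 = x_1 - 3x_2 - 3/2x_3 - 1, LT = x_1.

S(f_1,f_2): lcm = x_1x_2. S = -3/2x_1 + 3x_2^2 + 3/2x_2x_3 + x_2 + 3/2.
  reduce S modulo (f_1, f_2):
  remainder 3x_2^2 + 3/2x_2x_3 - 7/2x_2 - 9/4x_3 ≠ 0; add h_3 = 3x_2^2 + 3/2x_2x_3 - 7/2x_2 - 9/4x_3 to the basis.

The other S-polynomials (S(f_1,h_3), S(f_2,h_3)) all reduce to 0 modulo the current basis, so we have a Gröbner basis.
Inter-reduce: drop elements whose leading term is divisible by another's, tail-reduce, and make monic.
Reduced Gröbner basis: {x_1 - 3x_2 - 3/2x_3 - 1, x_2^2 + 1/2x_2x_3 - 7/6x_2 - 3/4x_3}.
Label its elements g_1 = x_1 - 3x_2 - 3/2x_3 - 1, g_2 = x_2^2 + 1/2x_2x_3 - 7/6x_2 - 3/4x_3.

Reduce p = 4/3x_2x_3 - x_2 + 1 modulo G:
  leading term x_2x_3: no divisor's leading term divides it; move 4/3x_2x_3 to the remainder.
  leading term x_2: no divisor's leading term divides it; move -x_2 to the remainder.
  leading term 1: no divisor's leading term divides it; move 1 to the remainder.
  normal form = 4/3x_2x_3 - x_2 + 1.
The normal form is nonzero, so p ∉ I. Since p minus its normal form lies in I, I + (p) = I + (r) where r = 4/3x_2x_3 - x_2 + 1; decide whether this ideal is the whole ring.
Run Buchberger on G together with r (pairs among the g_i already reduce to 0 since G is a Gröbner basis):
g_1 = x_1 - 3x_2 - 3/2x_3 - 1, LT = x_1.
g_2 = x_2^2 + 1/2x_2x_3 - 7/6x_2 - 3/4x_3, LT = x_2^2.
r = 4/3x_2x_3 - x_2 + 1, LT = x_2x_3.

S(g_2,r): lcm = x_2^2x_3. S = 3/4x_2^2 + 1/2x_2x_3^2 - 7/6x_2x_3 - 3/4x_2 - 3/4x_3^2.
  reduce S modulo (g_1, g_2, r):
  remainder -3/4x_2 - 3/4x_3^2 + 3/16x_3 + 7/8 ≠ 0; add m_4 = -3/4x_2 - 3/4x_3^2 + 3/16x_3 + 7/8 to the basis.

S(r,m_4): lcm = x_2x_3. S = -3/4x_2 - x_3^3 + 1/4x_3^2 + 7/6x_3 + 3/4.
  reduce S modulo (g_1, g_2, r, m_4):
  remainder -x_3^3 + x_3^2 + 47/48x_3 - 1/8 ≠ 0; add m_5 = -x_3^3 + x_3^2 + 47/48x_3 - 1/8 to the basis.

The other S-polynomials (S(g_1,g_2), S(g_1,r), S(g_1,m_4), S(g_2,m_4), S(g_1,m_5), S(g_2,m_5), S(r,m_5), S(m_4,m_5)) all reduce to 0 modulo the current basis, so we have a Gröbner basis.
Inter-reduce: drop elements whose leading term is divisible by another's, tail-reduce, and make monic.
Reduced Gröbner basis: {x_1 + 3x_3^2 - 9/4x_3 - 9/2, x_2 + x_3^2 - 1/4x_3 - 7/6, x_3^3 - x_3^2 - 47/48x_3 + 1/8}.
The reduced Gröbner basis of I + (p) is {x_1 + 3x_3^2 - 9/4x_3 - 9/2, x_2 + x_3^2 - 1/4x_3 - 7/6, x_3^3 - x_3^2 - 47/48x_3 + 1/8} ≠ {1}, a proper ideal, so the enlarged system stays consistent: p is independent of I, with normal form 4/3x_2x_3 - x_2 + 1.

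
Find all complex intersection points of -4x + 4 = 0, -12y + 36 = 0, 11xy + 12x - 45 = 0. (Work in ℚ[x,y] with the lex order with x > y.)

Compute a lex Gröbner basis by Buchberger's algorithm.
f_1 = -4x + 4, LT = x.
f_2 = -12y + 36, LT = y.
f_3 = 11xy + 12x - 45, LT = xy.

The S-polynomials (S(f_1,f_2), S(f_1,f_3), S(f_2,f_3)) all reduce to 0 modulo the current basis, so we have a Gröbner basis.
Inter-reduce: drop elements whose leading term is divisible by another's, tail-reduce, and make monic.
Reduced Gröbner basis: {x - 1, y - 3}.

Since the basis is lex-ordered, y - 3 is univariate in y. Its roots are {3}. Back-substituting each root into the other basis elements fixes the other coordinates.
  y = 3: the earlier basis element becomes x - 1 = 0, giving x = 1 — point (1, 3).
Check: every point annihilates each of the original generators.

{(1, 3)}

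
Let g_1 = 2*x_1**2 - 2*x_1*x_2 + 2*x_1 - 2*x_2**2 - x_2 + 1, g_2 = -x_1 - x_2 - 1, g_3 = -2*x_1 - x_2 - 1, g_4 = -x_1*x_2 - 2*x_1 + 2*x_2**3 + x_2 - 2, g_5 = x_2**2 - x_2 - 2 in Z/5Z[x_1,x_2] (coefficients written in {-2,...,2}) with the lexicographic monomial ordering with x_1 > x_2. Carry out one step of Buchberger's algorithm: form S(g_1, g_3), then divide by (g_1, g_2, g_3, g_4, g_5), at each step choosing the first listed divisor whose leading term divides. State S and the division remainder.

S(g_1, g_3) = x_1*x_2 - 2*x_1 - x_2**2 + 2*x_2 - 2; remainder on division = x_2 + 1.

lcm(LM(g_1), LM(g_3)) = x_1**2.
S = (lcm/LT(g_1))·g_1 − (lcm/LT(g_3))·g_3 = x_1*x_2 - 2*x_1 - x_2**2 + 2*x_2 - 2.
Reduce S modulo (g_1, g_2, g_3, g_4, g_5) in that order:
  leading term x_1*x_2: subtract (-x_2)·g_2 from x_1*x_2 - 2*x_1 - x_2**2 + 2*x_2 - 2 → -2*x_1 - 2*x_2**2 + x_2 - 2
  leading term x_1: subtract (2)·g_2 from -2*x_1 - 2*x_2**2 + x_2 - 2 → -2*x_2**2 - 2*x_2
  leading term x_2**2: subtract (-2)·g_5 from -2*x_2**2 - 2*x_2 → x_2 + 1
  leading term x_2: no divisor's leading term divides it; move x_2 to the remainder.
  leading term 1: no divisor's leading term divides it; move 1 to the remainder.
The remainder x_2 + 1 is nonzero, so it would be added as the next basis element.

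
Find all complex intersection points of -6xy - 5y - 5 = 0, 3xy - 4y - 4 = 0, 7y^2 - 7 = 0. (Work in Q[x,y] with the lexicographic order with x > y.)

{(0, -1)}

Compute a lex Gröbner basis by Buchberger's algorithm.
f_1 = -6xy - 5y - 5, LT = xy.
f_2 = 3xy - 4y - 4, LT = xy.
f_3 = 7y^2 - 7, LT = y^2.

S(f_1,f_2): lcm = xy. S = 13/6y + 13/6.
  reduce S modulo (f_1, f_2, f_3):
  remainder 13/6y + 13/6 ≠ 0; add h_4 = 13/6y + 13/6 to the basis.

S(f_1,f_3): lcm = xy^2. S = x + 5/6y^2 + 5/6y.
  reduce S modulo (f_1, f_2, f_3, h_4):
  remainder x ≠ 0; add h_5 = x to the basis.

The other S-polynomials (S(f_2,f_3), S(f_1,h_4), S(f_2,h_4), S(f_3,h_4), S(f_1,h_5), S(f_2,h_5), S(f_3,h_5), S(h_4,h_5)) all reduce to 0 modulo the current basis, so we have a Gröbner basis.
Inter-reduce: drop elements whose leading term is divisible by another's, tail-reduce, and make monic.
Reduced Gröbner basis: {x, y + 1}.

From the last basis element, y + 1 = 0, so y takes values in {-1}. Each choice, substituted upward through the basis, yields the corresponding point(s) of the solution set.
  y = -1: the earlier basis element becomes x = 0, giving x = 0 — point (0, -1).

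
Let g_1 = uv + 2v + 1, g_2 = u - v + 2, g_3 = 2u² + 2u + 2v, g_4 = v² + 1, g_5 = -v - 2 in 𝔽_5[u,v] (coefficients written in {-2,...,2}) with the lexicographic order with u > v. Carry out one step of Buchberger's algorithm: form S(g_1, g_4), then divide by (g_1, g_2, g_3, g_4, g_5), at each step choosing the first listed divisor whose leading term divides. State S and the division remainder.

lcm(LM(g_1), LM(g_4)) = uv².
S = (lcm/LT(g_1))·g_1 − (lcm/LT(g_4))·g_4 = -u + 2v² + v.
Reduce S modulo (g_1, g_2, g_3, g_4, g_5) in that order:
  leading term u: subtract (-1)·g_2 from -u + 2v² + v → 2v² + 2
  leading term v²: subtract (2)·g_4 from 2v² + 2 → 0
The remainder is 0, so this S-polynomial contributes no new basis element.

S(g_1, g_4) = -u + 2v² + v; remainder on division = 0.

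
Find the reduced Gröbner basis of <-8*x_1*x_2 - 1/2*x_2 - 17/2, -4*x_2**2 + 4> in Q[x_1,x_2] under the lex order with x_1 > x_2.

G = {x_1 + 17/16*x_2 + 1/16, x_2**2 - 1}

The reduced Gröbner basis is the canonical form of the ideal for this ordering.

f_1 = -8*x_1*x_2 - 1/2*x_2 - 17/2, LT = x_1*x_2.
f_2 = -4*x_2**2 + 4, LT = x_2**2.

S(f_1,f_2): lcm = x_1*x_2**2. S = x_1 + 1/16*x_2**2 + 17/16*x_2.
  leading term x_1: no divisor's leading term divides it; move x_1 to the remainder.
  leading term x_2**2: subtract (-1/64)·f_2 from 1/16*x_2**2 + 17/16*x_2 → 17/16*x_2 + 1/16
  leading term x_2: no divisor's leading term divides it; move 17/16*x_2 to the remainder.
  leading term 1: no divisor's leading term divides it; move 1/16 to the remainder.
  remainder x_1 + 17/16*x_2 + 1/16 ≠ 0; add g_3 = x_1 + 17/16*x_2 + 1/16 to the basis.

The other S-polynomials (S(f_1,g_3), S(f_2,g_3)) all reduce to 0 modulo the current basis, so we have a Gröbner basis.
Inter-reduce: drop elements whose leading term is divisible by another's, tail-reduce, and make monic.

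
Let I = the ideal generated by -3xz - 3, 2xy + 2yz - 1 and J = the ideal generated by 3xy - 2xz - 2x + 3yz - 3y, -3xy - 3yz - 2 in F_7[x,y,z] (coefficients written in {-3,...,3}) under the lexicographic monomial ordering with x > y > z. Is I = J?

No, the ideals differ.

For a fixed monomial order, each ideal has a unique reduced Gröbner basis; comparing bases decides equality.
Buchberger on the first generating set:
f_1 = -3xz - 3, LT = xz.
f_2 = 2xy + 2yz - 1, LT = xy.

S(f_1,f_2): lcm = xyz. S = -yz^2 + y - 3z.
  leading term yz^2: no divisor's leading term divides it; move -yz^2 to the remainder.
  leading term y: no divisor's leading term divides it; move y to the remainder.
  leading term z: no divisor's leading term divides it; move -3z to the remainder.
  remainder -yz^2 + y - 3z ≠ 0; add g_3 = -yz^2 + y - 3z to the basis.

The other S-polynomials (S(f_1,g_3), S(f_2,g_3)) all reduce to 0 modulo the current basis, so we have a Gröbner basis.
Inter-reduce: drop elements whose leading term is divisible by another's, tail-reduce, and make monic.
Reduced Gröbner basis: {xy + yz + 3, xz + 1, yz^2 - y + 3z}.

Buchberger on the second generating set:
h_1 = 3xy - 2xz - 2x + 3yz - 3y, LT = xy.
h_2 = -3xy - 3yz - 2, LT = xy.

S(h_1,h_2): lcm = xy. S = -3xz - 3x - y - 3.
  leading term xz: no divisor's leading term divides it; move -3xz to the remainder.
  leading term x: no divisor's leading term divides it; move -3x to the remainder.
  leading term y: no divisor's leading term divides it; move -y to the remainder.
  leading term 1: no divisor's leading term divides it; move -3 to the remainder.
  remainder -3xz - 3x - y - 3 ≠ 0; add k_3 = -3xz - 3x - y - 3 to the basis.

S(h_1,k_3): lcm = xyz. S = -xy - 3xz^2 - 3xz + 2y^2 + yz^2 - yz - y.
  leading term xy: subtract (2)·h_1 from -xy - 3xz^2 - 3xz + 2y^2 + yz^2 - yz - y → -3xz^2 + xz - 3x + 2y^2 + yz^2 - 2y
  leading term xz^2: subtract (z)·k_3 from -3xz^2 + xz - 3x + 2y^2 + yz^2 - 2y → -3xz - 3x + 2y^2 + yz^2 + yz - 2y + 3z
  leading term xz: subtract (1)·k_3 from -3xz - 3x + 2y^2 + yz^2 + yz - 2y + 3z → 2y^2 + yz^2 + yz - y + 3z + 3
  leading term y^2: no divisor's leading term divides it; move 2y^2 to the remainder.
  leading term yz^2: no divisor's leading term divides it; move yz^2 to the remainder.
  leading term yz: no divisor's leading term divides it; move yz to the remainder.
  leading term y: no divisor's leading term divides it; move -y to the remainder.
  leading term z: no divisor's leading term divides it; move 3z to the remainder.
  leading term 1: no divisor's leading term divides it; move 3 to the remainder.
  remainder 2y^2 + yz^2 + yz - y + 3z + 3 ≠ 0; add k_4 = 2y^2 + yz^2 + yz - y + 3z + 3 to the basis.

The other S-polynomials (S(h_2,k_3), S(h_1,k_4), S(h_2,k_4), S(k_3,k_4)) all reduce to 0 modulo the current basis, so we have a Gröbner basis.
Inter-reduce: drop elements whose leading term is divisible by another's, tail-reduce, and make monic.
Reduced Gröbner basis: {xy + yz + 3, xz + x - 2y + 1, y^2 - 3yz^2 - 3yz + 3y - 2z - 2}.

Since the reduced bases disagree, the two ideals are not the same.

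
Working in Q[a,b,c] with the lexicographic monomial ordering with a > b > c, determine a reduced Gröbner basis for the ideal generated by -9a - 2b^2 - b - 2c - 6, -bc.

f_1 = -9a - 2b^2 - b - 2c - 6, LT = a.
f_2 = -bc, LT = bc.

S(f_1,f_2): leading monomials are coprime, so the S-polynomial reduces to 0 (Buchberger's first criterion).
Every S-polynomial of the final basis reduces to 0, so we have a Gröbner basis.

G = {a + 2/9b^2 + 1/9b + 2/9c + 2/3, bc}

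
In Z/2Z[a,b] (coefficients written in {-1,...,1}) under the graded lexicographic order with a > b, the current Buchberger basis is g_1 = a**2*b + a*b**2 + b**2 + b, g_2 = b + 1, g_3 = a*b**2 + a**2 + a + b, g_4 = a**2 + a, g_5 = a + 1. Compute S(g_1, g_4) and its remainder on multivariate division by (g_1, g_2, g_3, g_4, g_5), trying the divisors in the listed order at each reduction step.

S(g_1, g_4) = a*b**2 + a*b + b**2 + b; remainder on division = 0.

lcm(LM(g_1), LM(g_4)) = a**2*b.
S = (lcm/LT(g_1))·g_1 − (lcm/LT(g_4))·g_4 = a*b**2 + a*b + b**2 + b.
Reduce S modulo (g_1, g_2, g_3, g_4, g_5) in that order:
  leading term a*b**2: subtract (a*b)·g_2 from a*b**2 + a*b + b**2 + b → b**2 + b
  leading term b**2: subtract (b)·g_2 from b**2 + b → 0
The remainder is 0, so this S-polynomial contributes no new basis element.
This is the inner loop of Buchberger's algorithm — each nonzero remainder becomes a new basis element.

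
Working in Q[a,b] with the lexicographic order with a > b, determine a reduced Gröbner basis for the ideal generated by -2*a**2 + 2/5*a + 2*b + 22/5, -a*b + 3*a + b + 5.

f_1 = -2*a**2 + 2/5*a + 2*b + 22/5, LT = a**2.
f_2 = -a*b + 3*a + b + 5, LT = a*b.

S(f_1,f_2): lcm = a**2*b. S = 3*a**2 + 4/5*a*b + 5*a - b**2 - 11/5*b.
  reduce S modulo (f_1, f_2):
  remainder 8*a - b**2 + 8/5*b + 53/5 ≠ 0; add g_3 = 8*a - b**2 + 8/5*b + 53/5 to the basis.

S(f_2,g_3): lcm = a*b. S = -3*a + 1/8*b**3 - 1/5*b**2 - 93/40*b - 5.
  reduce S modulo (f_1, f_2, g_3):
  remainder 1/8*b**3 - 23/40*b**2 - 69/40*b - 41/40 ≠ 0; add g_4 = 1/8*b**3 - 23/40*b**2 - 69/40*b - 41/40 to the basis.

The other S-polynomials (S(f_1,g_3), S(f_1,g_4), S(f_2,g_4), S(g_3,g_4)) all reduce to 0 modulo the current basis, so we have a Gröbner basis.
Inter-reduce: drop elements whose leading term is divisible by another's, tail-reduce, and make monic.

G = {a - 1/8*b**2 + 1/5*b + 53/40, b**3 - 23/5*b**2 - 69/5*b - 41/5}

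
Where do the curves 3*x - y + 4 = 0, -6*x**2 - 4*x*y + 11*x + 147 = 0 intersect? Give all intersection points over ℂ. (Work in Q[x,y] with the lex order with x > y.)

Compute a lex Gröbner basis by Buchberger's algorithm.
f_1 = 3*x - y + 4, LT = x.
f_2 = -6*x**2 - 4*x*y + 11*x + 147, LT = x**2.

S(f_1,f_2): lcm = x**2. S = -x*y + 19/6*x + 49/2.
  leading term x*y: subtract (-1/3*y)·f_1 from -x*y + 19/6*x + 49/2 → 19/6*x - 1/3*y**2 + 4/3*y + 49/2
  leading term x: subtract (19/18)·f_1 from 19/6*x - 1/3*y**2 + 4/3*y + 49/2 → -1/3*y**2 + 43/18*y + 365/18
  leading term y**2: no divisor's leading term divides it; move -1/3*y**2 to the remainder.
  leading term y: no divisor's leading term divides it; move 43/18*y to the remainder.
  leading term 1: no divisor's leading term divides it; move 365/18 to the remainder.
  remainder -1/3*y**2 + 43/18*y + 365/18 ≠ 0; add h_3 = -1/3*y**2 + 43/18*y + 365/18 to the basis.

The other S-polynomials (S(f_1,h_3), S(f_2,h_3)) all reduce to 0 modulo the current basis, so we have a Gröbner basis.
Inter-reduce: drop elements whose leading term is divisible by another's, tail-reduce, and make monic.
Reduced Gröbner basis: {x - 1/3*y + 4/3, y**2 - 43/6*y - 365/6}.

A lex Gröbner basis eliminates variables successively. Here y**2 - 43/6*y - 365/6 depends only on y, with roots {-5, 73/6}; lifting each root through the earlier basis elements recovers the full solutions.
  y = -5: the earlier basis element becomes x + 3 = 0, giving x = -3 — point (-3, -5).
  y = 73/6: the earlier basis element becomes x - 49/18 = 0, giving x = 49/18 — point (49/18, 73/6).

{(-3, -5), (49/18, 73/6)}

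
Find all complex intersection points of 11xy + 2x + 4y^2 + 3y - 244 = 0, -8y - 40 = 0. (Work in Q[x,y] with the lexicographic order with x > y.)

{(-3, -5)}

Compute a lex Gröbner basis by Buchberger's algorithm.
f_1 = 11xy + 2x + 4y^2 + 3y - 244, LT = xy.
f_2 = -8y - 40, LT = y.

S(f_1,f_2): lcm = xy. S = -53/11x + 4/11y^2 + 3/11y - 244/11.
  reduce S modulo (f_1, f_2):
  remainder -53/11x - 159/11 ≠ 0; add h_3 = -53/11x - 159/11 to the basis.

The other S-polynomials (S(f_1,h_3), S(f_2,h_3)) all reduce to 0 modulo the current basis, so we have a Gröbner basis.
Inter-reduce: drop elements whose leading term is divisible by another's, tail-reduce, and make monic.
Reduced Gröbner basis: {x + 3, y + 5}.

A lex Gröbner basis eliminates variables successively. Here y + 5 depends only on y, with roots {-5}; lifting each root through the earlier basis elements recovers the full solutions.
  y = -5: the earlier basis element becomes x + 3 = 0, giving x = -3 — point (-3, -5).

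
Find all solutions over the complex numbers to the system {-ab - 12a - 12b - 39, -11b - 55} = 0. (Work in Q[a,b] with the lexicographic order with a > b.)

Compute a lex Gröbner basis by Buchberger's algorithm.
f_1 = -ab - 12a - 12b - 39, LT = ab.
f_2 = -11b - 55, LT = b.

S(f_1,f_2): lcm = ab. S = 7a + 12b + 39.
  leading term a: no divisor's leading term divides it; move 7a to the remainder.
  leading term b: subtract (-12/11)·f_2 from 12b + 39 → -21
  leading term 1: no divisor's leading term divides it; move -21 to the remainder.
  remainder 7a - 21 ≠ 0; add h_3 = 7a - 21 to the basis.

The other S-polynomials (S(f_1,h_3), S(f_2,h_3)) all reduce to 0 modulo the current basis, so we have a Gröbner basis.
Inter-reduce: drop elements whose leading term is divisible by another's, tail-reduce, and make monic.
Reduced Gröbner basis: {a - 3, b + 5}.

Elimination: the polynomial b + 5 lies in the elimination ideal for b, so b ∈ {-5}. For each such b, the remaining basis elements (now univariate) give the rest of the solution.
  b = -5: the earlier basis element becomes a - 3 = 0, giving a = 3 — point (3, -5).
Each listed point satisfies every original equation (direct substitution).

{(3, -5)}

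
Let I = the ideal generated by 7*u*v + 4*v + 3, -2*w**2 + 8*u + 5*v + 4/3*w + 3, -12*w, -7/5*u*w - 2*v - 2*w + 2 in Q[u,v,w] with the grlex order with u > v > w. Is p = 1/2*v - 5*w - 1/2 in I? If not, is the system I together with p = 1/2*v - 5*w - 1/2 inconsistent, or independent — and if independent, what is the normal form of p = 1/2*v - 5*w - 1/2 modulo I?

1/2*v - 5*w - 1/2 lies in I (it reduces to 0).

First compute the reduced Gröbner basis of I by Buchberger's algorithm.
f_1 = 7*u*v + 4*v + 3, LT = u*v.
f_2 = -2*w**2 + 8*u + 5*v + 4/3*w + 3, LT = w**2.
f_3 = -12*w, LT = w.
f_4 = -7/5*u*w - 2*v - 2*w + 2, LT = u*w.

S(f_1,f_4): lcm = u*v*w. S = -10/7*v**2 - 6/7*v*w + 10/7*v + 3/7*w.
  reduce S modulo (f_1, f_2, f_3, f_4):
  remainder -10/7*v**2 + 10/7*v ≠ 0; add h_5 = -10/7*v**2 + 10/7*v to the basis.

S(f_2,f_3): lcm = w**2. S = -4*u - 5/2*v - 2/3*w - 3/2.
  reduce S modulo (f_1, f_2, f_3, f_4, h_5):
  remainder -4*u - 5/2*v - 3/2 ≠ 0; add h_6 = -4*u - 5/2*v - 3/2 to the basis.

S(f_3,f_4): lcm = u*w. S = -10/7*v - 10/7*w + 10/7.
  reduce S modulo (f_1, f_2, f_3, f_4, h_5, h_6):
  remainder -10/7*v + 10/7 ≠ 0; add h_7 = -10/7*v + 10/7 to the basis.

The other S-polynomials (S(f_1,f_2), S(f_1,f_3), S(f_2,f_4), S(f_1,h_5), S(f_2,h_5), S(f_3,h_5), S(f_4,h_5), S(f_1,h_6), S(f_2,h_6), S(f_3,h_6), S(f_4,h_6), S(h_5,h_6), S(f_1,h_7), S(f_2,h_7), S(f_3,h_7), S(f_4,h_7), S(h_5,h_7), S(h_6,h_7)) all reduce to 0 modulo the current basis, so we have a Gröbner basis.
Inter-reduce: drop elements whose leading term is divisible by another's, tail-reduce, and make monic.
Reduced Gröbner basis: {u + 1, v - 1, w}.
Label its elements g_1 = u + 1, g_2 = v - 1, g_3 = w.

Reduce p = 1/2*v - 5*w - 1/2 modulo G:
  leading term v: subtract (1/2)·g_2 from 1/2*v - 5*w - 1/2 → -5*w
  leading term w: subtract (-5)·g_3 from -5*w → 0
  normal form = 0.
Since the normal form is 0, p ∈ I.

Ideal membership is decidable via reduction modulo a Gröbner basis.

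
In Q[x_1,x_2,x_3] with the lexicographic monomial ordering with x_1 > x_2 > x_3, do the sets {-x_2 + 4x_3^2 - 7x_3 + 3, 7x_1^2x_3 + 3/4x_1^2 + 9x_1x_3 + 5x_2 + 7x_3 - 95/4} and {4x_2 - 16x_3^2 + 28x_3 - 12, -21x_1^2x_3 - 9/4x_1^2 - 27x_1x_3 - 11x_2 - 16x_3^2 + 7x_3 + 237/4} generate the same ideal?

Yes, the ideals are equal.

Equality of ideals is decidable: compute both reduced Gröbner bases (unique for the ordering) and check whether they agree.
Buchberger on the first generating set:
f_1 = -x_2 + 4x_3^2 - 7x_3 + 3, LT = x_2.
f_2 = 7x_1^2x_3 + 3/4x_1^2 + 9x_1x_3 + 5x_2 + 7x_3 - 95/4, LT = x_1^2x_3.

The S-polynomials (S(f_1,f_2)) all reduce to 0 modulo the current basis, so we have a Gröbner basis.
Inter-reduce: drop elements whose leading term is divisible by another's, tail-reduce, and make monic.
Reduced Gröbner basis: {x_1^2x_3 + 3/28x_1^2 + 9/7x_1x_3 + 20/7x_3^2 - 4x_3 - 5/4, x_2 - 4x_3^2 + 7x_3 - 3}.

Buchberger on the second generating set:
h_1 = 4x_2 - 16x_3^2 + 28x_3 - 12, LT = x_2.
h_2 = -21x_1^2x_3 - 9/4x_1^2 - 27x_1x_3 - 11x_2 - 16x_3^2 + 7x_3 + 237/4, LT = x_1^2x_3.

The S-polynomials (S(h_1,h_2)) all reduce to 0 modulo the current basis, so we have a Gröbner basis.
Inter-reduce: drop elements whose leading term is divisible by another's, tail-reduce, and make monic.
Reduced Gröbner basis: {x_1^2x_3 + 3/28x_1^2 + 9/7x_1x_3 + 20/7x_3^2 - 4x_3 - 5/4, x_2 - 4x_3^2 + 7x_3 - 3}.

These coincide, so the ideals are equal.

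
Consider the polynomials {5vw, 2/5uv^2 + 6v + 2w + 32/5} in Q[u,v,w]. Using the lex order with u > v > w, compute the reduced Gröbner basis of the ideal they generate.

G = {uv^2 + 15v + 5w + 16, vw, w^2 + 16/5w}

Buchberger's algorithm terminates because the ascending chain of leading-term ideals stabilizes.

f_1 = 5vw, LT = vw.
f_2 = 2/5uv^2 + 6v + 2w + 32/5, LT = uv^2.

S(f_1,f_2): lcm = uv^2w. S = -15vw - 5w^2 - 16w.
  leading term vw: subtract (-3)·f_1 from -15vw - 5w^2 - 16w → -5w^2 - 16w
  leading term w^2: no divisor's leading term divides it; move -5w^2 to the remainder.
  leading term w: no divisor's leading term divides it; move -16w to the remainder.
  remainder -5w^2 - 16w ≠ 0; add g_3 = -5w^2 - 16w to the basis.

S(f_1,g_3): lcm = vw^2. S = -16/5vw.
  leading term vw: subtract (-16/25)·f_1 from -16/5vw → 0
  remainder 0.

S(f_2,g_3): leading monomials are coprime, so the S-polynomial reduces to 0 (Buchberger's first criterion).
Every S-polynomial of the final basis reduces to 0, so we have a Gröbner basis.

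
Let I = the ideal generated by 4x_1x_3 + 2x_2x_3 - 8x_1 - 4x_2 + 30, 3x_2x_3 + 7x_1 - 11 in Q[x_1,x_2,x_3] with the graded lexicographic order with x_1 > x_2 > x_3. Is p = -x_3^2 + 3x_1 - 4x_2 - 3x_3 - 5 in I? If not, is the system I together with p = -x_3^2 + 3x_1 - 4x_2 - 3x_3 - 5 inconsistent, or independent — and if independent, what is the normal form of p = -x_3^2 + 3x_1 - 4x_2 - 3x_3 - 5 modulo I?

First compute the reduced Gröbner basis of I by Buchberger's algorithm.
f_1 = 4x_1x_3 + 2x_2x_3 - 8x_1 - 4x_2 + 30, LT = x_1x_3.
f_2 = 3x_2x_3 + 7x_1 - 11, LT = x_2x_3.

S(f_1,f_2): lcm = x_1x_2x_3. S = 1/2x_2^2x_3 - 7/3x_1^2 - 2x_1x_2 - x_2^2 + 11/3x_1 + 15/2x_2.
  reduce S modulo (f_1, f_2):
  remainder -7/3x_1^2 - 19/6x_1x_2 - x_2^2 + 11/3x_1 + 28/3x_2 ≠ 0; add h_3 = -7/3x_1^2 - 19/6x_1x_2 - x_2^2 + 11/3x_1 + 28/3x_2 to the basis.

The other S-polynomials (S(f_1,h_3), S(f_2,h_3)) all reduce to 0 modulo the current basis, so we have a Gröbner basis.
Inter-reduce: drop elements whose leading term is divisible by another's, tail-reduce, and make monic.
Reduced Gröbner basis: {x_1^2 + 19/14x_1x_2 + 3/7x_2^2 - 11/7x_1 - 4x_2, x_1x_3 - 19/6x_1 - x_2 + 28/3, x_2x_3 + 7/3x_1 - 11/3}.
Label its elements g_1 = x_1^2 + 19/14x_1x_2 + 3/7x_2^2 - 11/7x_1 - 4x_2, g_2 = x_1x_3 - 19/6x_1 - x_2 + 28/3, g_3 = x_2x_3 + 7/3x_1 - 11/3.

Reduce p = -x_3^2 + 3x_1 - 4x_2 - 3x_3 - 5 modulo G:
  leading term x_3^2: no divisor's leading term divides it; move -x_3^2 to the remainder.
  leading term x_1: no divisor's leading term divides it; move 3x_1 to the remainder.
  leading term x_2: no divisor's leading term divides it; move -4x_2 to the remainder.
  leading term x_3: no divisor's leading term divides it; move -3x_3 to the remainder.
  leading term 1: no divisor's leading term divides it; move -5 to the remainder.
  normal form = -x_3^2 + 3x_1 - 4x_2 - 3x_3 - 5.
The normal form is nonzero, so p ∉ I. Since p minus its normal form lies in I, I + (p) = I + (r) where r = -x_3^2 + 3x_1 - 4x_2 - 3x_3 - 5; decide whether this ideal is the whole ring.
Run Buchberger on G together with r (pairs among the g_i already reduce to 0 since G is a Gröbner basis):
g_1 = x_1^2 + 19/14x_1x_2 + 3/7x_2^2 - 11/7x_1 - 4x_2, LT = x_1^2.
g_2 = x_1x_3 - 19/6x_1 - x_2 + 28/3, LT = x_1x_3.
g_3 = x_2x_3 + 7/3x_1 - 11/3, LT = x_2x_3.
r = -x_3^2 + 3x_1 - 4x_2 - 3x_3 - 5, LT = x_3^2.

S(g_2,r): lcm = x_1x_3^2. S = 3x_1^2 - 4x_1x_2 - 37/6x_1x_3 - x_2x_3 - 5x_1 + 28/3x_3.
  reduce S modulo (g_1, g_2, g_3, r):
  remainder -113/14x_1x_2 - 9/7x_2^2 - 4405/252x_1 + 35/6x_2 + 28/3x_3 + 485/9 ≠ 0; add m_5 = -113/14x_1x_2 - 9/7x_2^2 - 4405/252x_1 + 35/6x_2 + 28/3x_3 + 485/9 to the basis.

S(g_3,r): lcm = x_2x_3^2. S = 3x_1x_2 + 7/3x_1x_3 - 4x_2^2 - 3x_2x_3 - 5x_2 - 11/3x_3.
  reduce S modulo (g_1, g_2, g_3, r, m_5):
  remainder -506/113x_2^2 + 8026/1017x_1 - 169/339x_2 - 67/339x_3 - 12965/1017 ≠ 0; add m_6 = -506/113x_2^2 + 8026/1017x_1 - 169/339x_2 - 67/339x_3 - 12965/1017 to the basis.

The other S-polynomials (S(g_1,g_2), S(g_1,g_3), S(g_1,r), S(g_2,g_3), S(g_1,m_5), S(g_2,m_5), S(g_3,m_5), S(r,m_5), S(g_1,m_6), S(g_2,m_6), S(g_3,m_6), S(r,m_6), S(m_5,m_6)) all reduce to 0 modulo the current basis, so we have a Gröbner basis.
Inter-reduce: drop elements whose leading term is divisible by another's, tail-reduce, and make monic.
Reduced Gröbner basis: {x_1^2 - 37673/9108x_1 - 4619/1518x_2 + 1184/759x_3 + 19255/2277, x_1x_2 + 11141/4554x_1 - 562/759x_2 - 883/759x_3 - 16235/2277, x_1x_3 - 19/6x_1 - x_2 + 28/3, x_2^2 - 4013/2277x_1 + 169/1518x_2 + 67/1518x_3 + 12965/4554, x_2x_3 + 7/3x_1 - 11/3, x_3^2 - 3x_1 + 4x_2 + 3x_3 + 5}.
The reduced Gröbner basis of I + (p) is {x_1^2 - 37673/9108x_1 - 4619/1518x_2 + 1184/759x_3 + 19255/2277, x_1x_2 + 11141/4554x_1 - 562/759x_2 - 883/759x_3 - 16235/2277, x_1x_3 - 19/6x_1 - x_2 + 28/3, x_2^2 - 4013/2277x_1 + 169/1518x_2 + 67/1518x_3 + 12965/4554, x_2x_3 + 7/3x_1 - 11/3, x_3^2 - 3x_1 + 4x_2 + 3x_3 + 5} ≠ {1}, a proper ideal, so the enlarged system stays consistent: p is independent of I, with normal form -x_3^2 + 3x_1 - 4x_2 - 3x_3 - 5.

-x_3^2 + 3x_1 - 4x_2 - 3x_3 - 5 is independent of I; its normal form modulo I is -x_3^2 + 3x_1 - 4x_2 - 3x_3 - 5.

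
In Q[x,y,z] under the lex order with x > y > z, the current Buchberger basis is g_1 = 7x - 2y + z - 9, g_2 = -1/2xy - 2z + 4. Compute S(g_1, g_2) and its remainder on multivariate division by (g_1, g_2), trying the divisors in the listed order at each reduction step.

lcm(LM(g_1), LM(g_2)) = xy.
S = (lcm/LT(g_1))·g_1 − (lcm/LT(g_2))·g_2 = -2/7y^2 + 1/7yz - 9/7y - 4z + 8.
Reduce S modulo (g_1, g_2) in that order:
  leading term y^2: no divisor's leading term divides it; move -2/7y^2 to the remainder.
  leading term yz: no divisor's leading term divides it; move 1/7yz to the remainder.
  leading term y: no divisor's leading term divides it; move -9/7y to the remainder.
  leading term z: no divisor's leading term divides it; move -4z to the remainder.
  leading term 1: no divisor's leading term divides it; move 8 to the remainder.
The remainder -2/7y^2 + 1/7yz - 9/7y - 4z + 8 is nonzero, so it would be added as the next basis element.
An S-polynomial is built so that the two leading terms cancel; whether anything survives reduction is exactly the Gröbner-basis criterion.

S(g_1, g_2) = -2/7y^2 + 1/7yz - 9/7y - 4z + 8; remainder on division = -2/7y^2 + 1/7yz - 9/7y - 4z + 8.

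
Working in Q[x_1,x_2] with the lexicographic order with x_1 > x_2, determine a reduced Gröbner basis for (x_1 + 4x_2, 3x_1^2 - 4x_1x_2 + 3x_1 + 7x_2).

G = {x_1 + 4x_2, x_2^2 - 5/64x_2}

f_1 = x_1 + 4x_2, LT = x_1.
f_2 = 3x_1^2 - 4x_1x_2 + 3x_1 + 7x_2, LT = x_1^2.

S(f_1,f_2): lcm = x_1^2. S = 16/3x_1x_2 - x_1 - 7/3x_2.
  leading term x_1x_2: subtract (16/3x_2)·f_1 from 16/3x_1x_2 - x_1 - 7/3x_2 → -x_1 - 64/3x_2^2 - 7/3x_2
  leading term x_1: subtract (-1)·f_1 from -x_1 - 64/3x_2^2 - 7/3x_2 → -64/3x_2^2 + 5/3x_2
  leading term x_2^2: no divisor's leading term divides it; move -64/3x_2^2 to the remainder.
  leading term x_2: no divisor's leading term divides it; move 5/3x_2 to the remainder.
  remainder -64/3x_2^2 + 5/3x_2 ≠ 0; add g_3 = -64/3x_2^2 + 5/3x_2 to the basis.

The other S-polynomials (S(f_1,g_3), S(f_2,g_3)) all reduce to 0 modulo the current basis, so we have a Gröbner basis.
Inter-reduce: drop elements whose leading term is divisible by another's, tail-reduce, and make monic.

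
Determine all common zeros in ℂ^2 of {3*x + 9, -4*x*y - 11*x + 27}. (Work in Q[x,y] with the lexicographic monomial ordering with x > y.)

Compute a lex Gröbner basis by Buchberger's algorithm.
f_1 = 3*x + 9, LT = x.
f_2 = -4*x*y - 11*x + 27, LT = x*y.

S(f_1,f_2): lcm = x*y. S = -11/4*x + 3*y + 27/4.
  leading term x: subtract (-11/12)·f_1 from -11/4*x + 3*y + 27/4 → 3*y + 15
  leading term y: no divisor's leading term divides it; move 3*y to the remainder.
  leading term 1: no divisor's leading term divides it; move 15 to the remainder.
  remainder 3*y + 15 ≠ 0; add h_3 = 3*y + 15 to the basis.

S(f_1,h_3): leading monomials are coprime, so the S-polynomial reduces to 0 (Buchberger's first criterion).
S(f_2,h_3): lcm = x*y. S = -9/4*x - 27/4.
  leading term x: subtract (-3/4)·f_1 from -9/4*x - 27/4 → 0
  remainder 0.

Every S-polynomial of the final basis reduces to 0, so we have a Gröbner basis.
Inter-reduce: drop elements whose leading term is divisible by another's, tail-reduce, and make monic.
Reduced Gröbner basis: {x + 3, y + 5}.

From the last basis element, y + 5 = 0, so y takes values in {-5}. Each choice, substituted upward through the basis, yields the corresponding point(s) of the solution set.
  y = -5: the earlier basis element becomes x + 3 = 0, giving x = -3 — point (-3, -5).
Substituting each solution back into the original system confirms all equations vanish.
A lex Gröbner basis triangularizes the system, enabling back-substitution.

{(-3, -5)}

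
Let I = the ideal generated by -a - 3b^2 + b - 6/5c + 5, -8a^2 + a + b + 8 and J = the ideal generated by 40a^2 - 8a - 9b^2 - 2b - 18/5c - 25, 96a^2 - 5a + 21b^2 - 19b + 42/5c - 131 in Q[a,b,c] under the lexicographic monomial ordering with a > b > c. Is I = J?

Yes, the ideals are equal.

Since reduced Gröbner bases are canonical representatives of ideals under a given ordering, it suffices to compute and compare them.
Buchberger on the first generating set:
f_1 = -a - 3b^2 + b - 6/5c + 5, LT = a.
f_2 = -8a^2 + a + b + 8, LT = a^2.

S(f_1,f_2): lcm = a^2. S = 3ab^2 - ab + 6/5ac - 39/8a + 1/8b + 1.
  reduce S modulo (f_1, f_2):
  remainder -9b^4 + 6b^3 - 36/5b^2c + 229/8b^2 + 12/5bc - 39/4b - 36/25c^2 + 237/20c - 187/8 ≠ 0; add g_3 = -9b^4 + 6b^3 - 36/5b^2c + 229/8b^2 + 12/5bc - 39/4b - 36/25c^2 + 237/20c - 187/8 to the basis.

The other S-polynomials (S(f_1,g_3), S(f_2,g_3)) all reduce to 0 modulo the current basis, so we have a Gröbner basis.
Inter-reduce: drop elements whose leading term is divisible by another's, tail-reduce, and make monic.
Reduced Gröbner basis: {a + 3b^2 - b + 6/5c - 5, b^4 - 2/3b^3 + 4/5b^2c - 229/72b^2 - 4/15bc + 13/12b + 4/25c^2 - 79/60c + 187/72}.

Buchberger on the second generating set:
h_1 = 40a^2 - 8a - 9b^2 - 2b - 18/5c - 25, LT = a^2.
h_2 = 96a^2 - 5a + 21b^2 - 19b + 42/5c - 131, LT = a^2.

S(h_1,h_2): lcm = a^2. S = -71/480a - 71/160b^2 + 71/480b - 71/400c + 71/96.
  reduce S modulo (h_1, h_2):
  remainder -71/480a - 71/160b^2 + 71/480b - 71/400c + 71/96 ≠ 0; add k_3 = -71/480a - 71/160b^2 + 71/480b - 71/400c + 71/96 to the basis.

S(h_1,k_3): lcm = a^2. S = -3ab^2 + ab - 6/5ac + 24/5a - 9/40b^2 - 1/20b - 9/100c - 5/8.
  reduce S modulo (h_1, h_2, k_3):
  remainder 9b^4 - 6b^3 + 36/5b^2c - 229/8b^2 - 12/5bc + 39/4b + 36/25c^2 - 237/20c + 187/8 ≠ 0; add k_4 = 9b^4 - 6b^3 + 36/5b^2c - 229/8b^2 - 12/5bc + 39/4b + 36/25c^2 - 237/20c + 187/8 to the basis.

The other S-polynomials (S(h_2,k_3), S(h_1,k_4), S(h_2,k_4), S(k_3,k_4)) all reduce to 0 modulo the current basis, so we have a Gröbner basis.
Inter-reduce: drop elements whose leading term is divisible by another's, tail-reduce, and make monic.
Reduced Gröbner basis: {a + 3b^2 - b + 6/5c - 5, b^4 - 2/3b^3 + 4/5b^2c - 229/72b^2 - 4/15bc + 13/12b + 4/25c^2 - 79/60c + 187/72}.

These coincide, so the ideals are equal.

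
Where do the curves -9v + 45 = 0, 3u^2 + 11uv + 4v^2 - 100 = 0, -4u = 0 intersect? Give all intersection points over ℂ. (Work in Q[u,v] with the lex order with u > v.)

Compute a lex Gröbner basis by Buchberger's algorithm.
f_1 = -9v + 45, LT = v.
f_2 = 3u^2 + 11uv + 4v^2 - 100, LT = u^2.
f_3 = -4u, LT = u.

The S-polynomials (S(f_1,f_2), S(f_1,f_3), S(f_2,f_3)) all reduce to 0 modulo the current basis, so we have a Gröbner basis.
Inter-reduce: drop elements whose leading term is divisible by another's, tail-reduce, and make monic.
Reduced Gröbner basis: {u, v - 5}.

The lex basis is triangular: the last element involves only v. Solving v - 5 = 0 gives v ∈ {5}; substituting each value into the earlier elements determines the remaining variables.
  v = 5: the earlier basis element becomes u = 0, giving u = 0 — point (0, 5).

{(0, 5)}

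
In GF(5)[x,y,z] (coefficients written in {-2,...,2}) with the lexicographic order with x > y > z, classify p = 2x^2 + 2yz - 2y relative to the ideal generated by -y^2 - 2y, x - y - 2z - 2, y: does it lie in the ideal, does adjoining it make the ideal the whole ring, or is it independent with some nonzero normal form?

2x^2 + 2yz - 2y is independent of I; its normal form modulo I is -2z^2 + z - 2.

First compute the reduced Gröbner basis of I by Buchberger's algorithm.
f_1 = -y^2 - 2y, LT = y^2.
f_2 = x - y - 2z - 2, LT = x.
f_3 = y, LT = y.

The S-polynomials (S(f_1,f_2), S(f_1,f_3), S(f_2,f_3)) all reduce to 0 modulo the current basis, so we have a Gröbner basis.
Inter-reduce: drop elements whose leading term is divisible by another's, tail-reduce, and make monic.
Reduced Gröbner basis: {x - 2z - 2, y}.
Label its elements g_1 = x - 2z - 2, g_2 = y.

Reduce p = 2x^2 + 2yz - 2y modulo G:
  leading term x^2: subtract (2x)·g_1 from 2x^2 + 2yz - 2y → -xz - x + 2yz - 2y
  leading term xz: subtract (-z)·g_1 from -xz - x + 2yz - 2y → -x + 2yz - 2y - 2z^2 - 2z
  leading term x: subtract (-1)·g_1 from -x + 2yz - 2y - 2z^2 - 2z → 2yz - 2y - 2z^2 + z - 2
  leading term yz: subtract (2z)·g_2 from 2yz - 2y - 2z^2 + z - 2 → -2y - 2z^2 + z - 2
  leading term y: subtract (-2)·g_2 from -2y - 2z^2 + z - 2 → -2z^2 + z - 2
  leading term z^2: no divisor's leading term divides it; move -2z^2 to the remainder.
  leading term z: no divisor's leading term divides it; move z to the remainder.
  leading term 1: no divisor's leading term divides it; move -2 to the remainder.
  normal form = -2z^2 + z - 2.
The normal form is nonzero, so p ∉ I. Since p minus its normal form lies in I, I + (p) = I + (r) where r = -2z^2 + z - 2; decide whether this ideal is the whole ring.
Run Buchberger on G together with r (pairs among the g_i already reduce to 0 since G is a Gröbner basis):
g_1 = x - 2z - 2, LT = x.
g_2 = y, LT = y.
r = -2z^2 + z - 2, LT = z^2.

The S-polynomials (S(g_1,g_2), S(g_1,r), S(g_2,r)) all reduce to 0 modulo the current basis, so we have a Gröbner basis.
Inter-reduce: drop elements whose leading term is divisible by another's, tail-reduce, and make monic.
Reduced Gröbner basis: {x - 2z - 2, y, z^2 + 2z + 1}.
The reduced Gröbner basis of I + (p) is {x - 2z - 2, y, z^2 + 2z + 1} ≠ {1}, a proper ideal, so the enlarged system stays consistent: p is independent of I, with normal form -2z^2 + z - 2.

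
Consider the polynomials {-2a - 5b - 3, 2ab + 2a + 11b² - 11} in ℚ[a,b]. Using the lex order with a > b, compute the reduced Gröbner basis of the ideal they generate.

f_1 = -2a - 5b - 3, LT = a.
f_2 = 2ab + 2a + 11b² - 11, LT = ab.

S(f_1,f_2): lcm = ab. S = -a - 3b² + 3/2b + 11/2.
  leading term a: subtract (½)·f_1 from -a - 3b² + 3/2b + 11/2 → -3b² + 4b + 7
  leading term b²: no divisor's leading term divides it; move -3b² to the remainder.
  leading term b: no divisor's leading term divides it; move 4b to the remainder.
  leading term 1: no divisor's leading term divides it; move 7 to the remainder.
  remainder -3b² + 4b + 7 ≠ 0; add g_3 = -3b² + 4b + 7 to the basis.

The other S-polynomials (S(f_1,g_3), S(f_2,g_3)) all reduce to 0 modulo the current basis, so we have a Gröbner basis.
Inter-reduce: drop elements whose leading term is divisible by another's, tail-reduce, and make monic.

G = {a + 5/2b + 3/2, b² - 4/3b - 7/3}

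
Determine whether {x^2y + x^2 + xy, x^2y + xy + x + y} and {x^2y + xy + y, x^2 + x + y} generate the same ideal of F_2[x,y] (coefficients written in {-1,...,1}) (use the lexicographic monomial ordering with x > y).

No, the ideals differ.

Since reduced Gröbner bases are canonical representatives of ideals under a given ordering, it suffices to compute and compare them.
Buchberger on the first generating set:
f_1 = x^2y + x^2 + xy, LT = x^2y.
f_2 = x^2y + xy + x + y, LT = x^2y.

S(f_1,f_2): lcm = x^2y. S = x^2 + x + y.
  leading term x^2: no divisor's leading term divides it; move x^2 to the remainder.
  leading term x: no divisor's leading term divides it; move x to the remainder.
  leading term y: no divisor's leading term divides it; move y to the remainder.
  remainder x^2 + x + y ≠ 0; add g_3 = x^2 + x + y to the basis.

S(f_1,g_3): lcm = x^2y. S = x^2 + y^2.
  leading term x^2: subtract (1)·g_3 from x^2 + y^2 → x + y^2 + y
  leading term x: no divisor's leading term divides it; move x to the remainder.
  leading term y^2: no divisor's leading term divides it; move y^2 to the remainder.
  leading term y: no divisor's leading term divides it; move y to the remainder.
  remainder x + y^2 + y ≠ 0; add g_4 = x + y^2 + y to the basis.

S(f_1,g_4): lcm = x^2y. S = x^2 + xy^3 + xy^2 + xy.
  leading term x^2: subtract (1)·g_3 from x^2 + xy^3 + xy^2 + xy → xy^3 + xy^2 + xy + x + y
  leading term xy^3: subtract (y^3)·g_4 from xy^3 + xy^2 + xy + x + y → xy^2 + xy + x + y^5 + y^4 + y
  leading term xy^2: subtract (y^2)·g_4 from xy^2 + xy + x + y^5 + y^4 + y → xy + x + y^5 + y^3 + y
  leading term xy: subtract (y)·g_4 from xy + x + y^5 + y^3 + y → x + y^5 + y^2 + y
  leading term x: subtract (1)·g_4 from x + y^5 + y^2 + y → y^5
  leading term y^5: no divisor's leading term divides it; move y^5 to the remainder.
  remainder y^5 ≠ 0; add g_5 = y^5 to the basis.

S(g_3,g_4): lcm = x^2. S = xy^2 + xy + x + y.
  leading term xy^2: subtract (y^2)·g_4 from xy^2 + xy + x + y → xy + x + y^4 + y^3 + y
  leading term xy: subtract (y)·g_4 from xy + x + y^4 + y^3 + y → x + y^4 + y^2 + y
  leading term x: subtract (1)·g_4 from x + y^4 + y^2 + y → y^4
  leading term y^4: no divisor's leading term divides it; move y^4 to the remainder.
  remainder y^4 ≠ 0; add g_6 = y^4 to the basis.

The other S-polynomials (S(f_2,g_3), S(f_2,g_4), S(f_1,g_5), S(f_2,g_5), S(g_3,g_5), S(g_4,g_5), S(f_1,g_6), S(f_2,g_6), S(g_3,g_6), S(g_4,g_6), S(g_5,g_6)) all reduce to 0 modulo the current basis, so we have a Gröbner basis.
Inter-reduce: drop elements whose leading term is divisible by another's, tail-reduce, and make monic.
Reduced Gröbner basis: {x + y^2 + y, y^4}.

Buchberger on the second generating set:
h_1 = x^2y + xy + y, LT = x^2y.
h_2 = x^2 + x + y, LT = x^2.

S(h_1,h_2): lcm = x^2y. S = y^2 + y.
  leading term y^2: no divisor's leading term divides it; move y^2 to the remainder.
  leading term y: no divisor's leading term divides it; move y to the remainder.
  remainder y^2 + y ≠ 0; add k_3 = y^2 + y to the basis.

The other S-polynomials (S(h_1,k_3), S(h_2,k_3)) all reduce to 0 modulo the current basis, so we have a Gröbner basis.
Inter-reduce: drop elements whose leading term is divisible by another's, tail-reduce, and make monic.
Reduced Gröbner basis: {x^2 + x + y, y^2 + y}.

Since the reduced bases disagree, the two ideals are not the same.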